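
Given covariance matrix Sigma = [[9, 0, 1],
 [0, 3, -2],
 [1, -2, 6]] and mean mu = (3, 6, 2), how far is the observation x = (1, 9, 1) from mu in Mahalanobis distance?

Step 1 — centre the observation: (x - mu) = (-2, 3, -1).

Step 2 — invert Sigma (cofactor / det for 3×3, or solve directly):
  Sigma^{-1} = [[0.1138, -0.0163, -0.0244],
 [-0.0163, 0.4309, 0.1463],
 [-0.0244, 0.1463, 0.2195]].

Step 3 — form the quadratic (x - mu)^T · Sigma^{-1} · (x - mu):
  Sigma^{-1} · (x - mu) = (-0.252, 1.1789, 0.2683).
  (x - mu)^T · [Sigma^{-1} · (x - mu)] = (-2)·(-0.252) + (3)·(1.1789) + (-1)·(0.2683) = 3.7724.

Step 4 — take square root: d = √(3.7724) ≈ 1.9423.

d(x, mu) = √(3.7724) ≈ 1.9423


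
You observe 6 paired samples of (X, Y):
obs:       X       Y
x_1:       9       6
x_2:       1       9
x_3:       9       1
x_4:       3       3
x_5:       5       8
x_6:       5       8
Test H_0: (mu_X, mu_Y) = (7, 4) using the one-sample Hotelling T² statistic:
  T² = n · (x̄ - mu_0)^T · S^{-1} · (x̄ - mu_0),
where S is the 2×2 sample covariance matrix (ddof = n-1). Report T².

Step 1 — sample mean vector:
  mean(X) = (9 + 1 + 9 + 3 + 5 + 5) / 6 = 32/6 = 5.3333
  mean(Y) = (6 + 9 + 1 + 3 + 8 + 8) / 6 = 35/6 = 5.8333
  x̄ = (5.3333, 5.8333),  deviation x̄ - mu_0 = (5.3333, 5.8333) - (7, 4) = (-1.6667, 1.8333).

Step 2 — sample covariance matrix, S[i,j] = (1/(n-1)) · Σ_k (x_{k,i} - mean_i) · (x_{k,j} - mean_j), divisor n-1 = 5:
  S[X,X] = ((3.6667)·(3.6667) + (-4.3333)·(-4.3333) + (3.6667)·(3.6667) + (-2.3333)·(-2.3333) + (-0.3333)·(-0.3333) + (-0.3333)·(-0.3333)) / 5 = 51.3333/5 = 10.2667
  S[X,Y] = ((3.6667)·(0.1667) + (-4.3333)·(3.1667) + (3.6667)·(-4.8333) + (-2.3333)·(-2.8333) + (-0.3333)·(2.1667) + (-0.3333)·(2.1667)) / 5 = -25.6667/5 = -5.1333
  S[Y,Y] = ((0.1667)·(0.1667) + (3.1667)·(3.1667) + (-4.8333)·(-4.8333) + (-2.8333)·(-2.8333) + (2.1667)·(2.1667) + (2.1667)·(2.1667)) / 5 = 50.8333/5 = 10.1667
  S = [[10.2667, -5.1333],
 [-5.1333, 10.1667]].

Step 3 — invert S. det(S) = 10.2667·10.1667 - (-5.1333)² = 78.0267.
  S^{-1} = (1/det) · [[d, -b], [-b, a]] = [[0.1303, 0.0658],
 [0.0658, 0.1316]].

Step 4 — quadratic form (x̄ - mu_0)^T · S^{-1} · (x̄ - mu_0):
  S^{-1} · (x̄ - mu_0) = (-0.0965, 0.1316),
  (x̄ - mu_0)^T · [...] = (-1.6667)·(-0.0965) + (1.8333)·(0.1316) = 0.4021.

Step 5 — scale by n: T² = 6 · 0.4021 = 2.4129.

T² ≈ 2.4129


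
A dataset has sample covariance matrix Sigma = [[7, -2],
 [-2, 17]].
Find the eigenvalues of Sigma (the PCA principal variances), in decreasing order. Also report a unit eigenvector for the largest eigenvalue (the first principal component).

Step 1 — characteristic polynomial of 2×2 Sigma:
  det(Sigma - λI) = λ² - trace · λ + det = 0.
  trace = 7 + 17 = 24, det = 7·17 - (-2)² = 115.
Step 2 — discriminant:
  Δ = trace² - 4·det = 576 - 460 = 116.
Step 3 — eigenvalues:
  λ = (trace ± √Δ)/2 = (24 ± 10.7703)/2,
  λ_1 = 17.3852,  λ_2 = 6.6148.

Step 4 — unit eigenvector for λ_1: solve (Sigma - λ_1 I)v = 0. First row:
  (7 - 17.3852)·v_x + (-2)·v_y = 0, i.e. (-10.3852)·v_x + (-2)·v_y = 0,
  so v ∝ (b, λ_1 - a) = (-2, 10.3852); multiply by -1 so the first entry is positive: u = (2, -10.3852).
  ||u|| = √((2)² + (-10.3852)²) = √(111.8516) ≈ 10.576,
  v_1 = u/||u|| ≈ (0.1891, -0.982) (||v_1|| = 1).

λ_1 = 17.3852,  λ_2 = 6.6148;  v_1 ≈ (0.1891, -0.982)


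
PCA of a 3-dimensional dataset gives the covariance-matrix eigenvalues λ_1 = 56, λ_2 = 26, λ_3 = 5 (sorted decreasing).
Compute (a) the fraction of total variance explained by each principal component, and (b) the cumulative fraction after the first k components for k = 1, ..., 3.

Step 1 — total variance = trace(Sigma) = Σ λ_i = 56 + 26 + 5 = 87.

Step 2 — fraction explained by component i = λ_i / Σ λ:
  PC1: 56/87 = 0.6437
  PC2: 26/87 = 0.2989
  PC3: 5/87 = 0.0575

Step 3 — cumulative fraction after k components = (λ_1 + ... + λ_k) / Σ λ:
  k = 1: 56/87 = 0.6437
  k = 2: (56 + 26)/87 = 82/87 = 0.9425
  k = 3: (56 + 26 + 5)/87 = 87/87 = 1

Summary (fraction, with percent):

explained: PC1 0.6437 (64.37%), PC2 0.2989 (29.89%), PC3 0.0575 (5.75%);  cumulative: 0.6437, 0.9425, 1


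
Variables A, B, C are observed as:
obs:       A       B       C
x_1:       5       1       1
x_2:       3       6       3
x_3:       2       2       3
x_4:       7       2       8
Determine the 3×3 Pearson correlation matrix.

Step 1 — column means:
  mean(A) = (5 + 3 + 2 + 7) / 4 = 17/4 = 4.25
  mean(B) = (1 + 6 + 2 + 2) / 4 = 11/4 = 2.75
  mean(C) = (1 + 3 + 3 + 8) / 4 = 15/4 = 3.75

Step 2 — sample variances and covariances s[i,j] = (1/(n-1)) · Σ_k (x_{k,i} - mean_i) · (x_{k,j} - mean_j), with n-1 = 3:
  s[A,A] = ((0.75)·(0.75) + (-1.25)·(-1.25) + (-2.25)·(-2.25) + (2.75)·(2.75)) / 3 = 14.75/3 = 4.9167
  s[A,B] = ((0.75)·(-1.75) + (-1.25)·(3.25) + (-2.25)·(-0.75) + (2.75)·(-0.75)) / 3 = -5.75/3 = -1.9167
  s[A,C] = ((0.75)·(-2.75) + (-1.25)·(-0.75) + (-2.25)·(-0.75) + (2.75)·(4.25)) / 3 = 12.25/3 = 4.0833
  s[B,B] = ((-1.75)·(-1.75) + (3.25)·(3.25) + (-0.75)·(-0.75) + (-0.75)·(-0.75)) / 3 = 14.75/3 = 4.9167
  s[B,C] = ((-1.75)·(-2.75) + (3.25)·(-0.75) + (-0.75)·(-0.75) + (-0.75)·(4.25)) / 3 = -0.25/3 = -0.0833
  s[C,C] = ((-2.75)·(-2.75) + (-0.75)·(-0.75) + (-0.75)·(-0.75) + (4.25)·(4.25)) / 3 = 26.75/3 = 8.9167
  Sample standard deviations s_i = √(s[i,i]):
  s(A) = √(4.9167) = 2.2174
  s(B) = √(4.9167) = 2.2174
  s(C) = √(8.9167) = 2.9861

Step 3 — r_{ij} = s_{ij} / (s_i · s_j):
  r[A,A] = 1 (diagonal).
  r[A,B] = -1.9167 / (2.2174 · 2.2174) = -1.9167 / 4.9167 = -0.3898
  r[A,C] = 4.0833 / (2.2174 · 2.9861) = 4.0833 / 6.6212 = 0.6167
  r[B,B] = 1 (diagonal).
  r[B,C] = -0.0833 / (2.2174 · 2.9861) = -0.0833 / 6.6212 = -0.0126
  r[C,C] = 1 (diagonal).

R is symmetric with unit diagonal. Assembling:

R = [[1, -0.3898, 0.6167],
 [-0.3898, 1, -0.0126],
 [0.6167, -0.0126, 1]]


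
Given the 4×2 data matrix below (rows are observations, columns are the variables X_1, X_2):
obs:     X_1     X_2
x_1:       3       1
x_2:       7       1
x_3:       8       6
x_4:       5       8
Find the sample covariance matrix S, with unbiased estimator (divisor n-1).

Step 1 — column means:
  mean(X_1) = (3 + 7 + 8 + 5) / 4 = 23/4 = 5.75
  mean(X_2) = (1 + 1 + 6 + 8) / 4 = 16/4 = 4

Step 2 — sample covariance S[i,j] = (1/(n-1)) · Σ_k (x_{k,i} - mean_i) · (x_{k,j} - mean_j), with n-1 = 3.
  S[X_1,X_1] = ((-2.75)·(-2.75) + (1.25)·(1.25) + (2.25)·(2.25) + (-0.75)·(-0.75)) / 3 = 14.75/3 = 4.9167
  S[X_1,X_2] = ((-2.75)·(-3) + (1.25)·(-3) + (2.25)·(2) + (-0.75)·(4)) / 3 = 6/3 = 2
  S[X_2,X_2] = ((-3)·(-3) + (-3)·(-3) + (2)·(2) + (4)·(4)) / 3 = 38/3 = 12.6667

S is symmetric (S[j,i] = S[i,j]). Assembling:

S = [[4.9167, 2],
 [2, 12.6667]]


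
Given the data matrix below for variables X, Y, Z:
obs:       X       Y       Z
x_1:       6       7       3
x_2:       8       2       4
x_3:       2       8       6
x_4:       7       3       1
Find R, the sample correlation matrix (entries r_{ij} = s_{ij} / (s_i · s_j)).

Step 1 — column means:
  mean(X) = (6 + 8 + 2 + 7) / 4 = 23/4 = 5.75
  mean(Y) = (7 + 2 + 8 + 3) / 4 = 20/4 = 5
  mean(Z) = (3 + 4 + 6 + 1) / 4 = 14/4 = 3.5

Step 2 — sample variances and covariances s[i,j] = (1/(n-1)) · Σ_k (x_{k,i} - mean_i) · (x_{k,j} - mean_j), with n-1 = 3:
  s[X,X] = ((0.25)·(0.25) + (2.25)·(2.25) + (-3.75)·(-3.75) + (1.25)·(1.25)) / 3 = 20.75/3 = 6.9167
  s[X,Y] = ((0.25)·(2) + (2.25)·(-3) + (-3.75)·(3) + (1.25)·(-2)) / 3 = -20/3 = -6.6667
  s[X,Z] = ((0.25)·(-0.5) + (2.25)·(0.5) + (-3.75)·(2.5) + (1.25)·(-2.5)) / 3 = -11.5/3 = -3.8333
  s[Y,Y] = ((2)·(2) + (-3)·(-3) + (3)·(3) + (-2)·(-2)) / 3 = 26/3 = 8.6667
  s[Y,Z] = ((2)·(-0.5) + (-3)·(0.5) + (3)·(2.5) + (-2)·(-2.5)) / 3 = 10/3 = 3.3333
  s[Z,Z] = ((-0.5)·(-0.5) + (0.5)·(0.5) + (2.5)·(2.5) + (-2.5)·(-2.5)) / 3 = 13/3 = 4.3333
  Sample standard deviations s_i = √(s[i,i]):
  s(X) = √(6.9167) = 2.63
  s(Y) = √(8.6667) = 2.9439
  s(Z) = √(4.3333) = 2.0817

Step 3 — r_{ij} = s_{ij} / (s_i · s_j):
  r[X,X] = 1 (diagonal).
  r[X,Y] = -6.6667 / (2.63 · 2.9439) = -6.6667 / 7.7424 = -0.8611
  r[X,Z] = -3.8333 / (2.63 · 2.0817) = -3.8333 / 5.4747 = -0.7002
  r[Y,Y] = 1 (diagonal).
  r[Y,Z] = 3.3333 / (2.9439 · 2.0817) = 3.3333 / 6.1283 = 0.5439
  r[Z,Z] = 1 (diagonal).

R is symmetric with unit diagonal. Assembling:

R = [[1, -0.8611, -0.7002],
 [-0.8611, 1, 0.5439],
 [-0.7002, 0.5439, 1]]


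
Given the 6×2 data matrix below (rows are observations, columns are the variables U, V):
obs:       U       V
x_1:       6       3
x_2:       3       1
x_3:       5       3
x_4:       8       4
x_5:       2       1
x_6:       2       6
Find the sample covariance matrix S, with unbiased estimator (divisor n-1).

Step 1 — column means:
  mean(U) = (6 + 3 + 5 + 8 + 2 + 2) / 6 = 26/6 = 4.3333
  mean(V) = (3 + 1 + 3 + 4 + 1 + 6) / 6 = 18/6 = 3

Step 2 — sample covariance S[i,j] = (1/(n-1)) · Σ_k (x_{k,i} - mean_i) · (x_{k,j} - mean_j), with n-1 = 5.
  S[U,U] = ((1.6667)·(1.6667) + (-1.3333)·(-1.3333) + (0.6667)·(0.6667) + (3.6667)·(3.6667) + (-2.3333)·(-2.3333) + (-2.3333)·(-2.3333)) / 5 = 29.3333/5 = 5.8667
  S[U,V] = ((1.6667)·(0) + (-1.3333)·(-2) + (0.6667)·(0) + (3.6667)·(1) + (-2.3333)·(-2) + (-2.3333)·(3)) / 5 = 4/5 = 0.8
  S[V,V] = ((0)·(0) + (-2)·(-2) + (0)·(0) + (1)·(1) + (-2)·(-2) + (3)·(3)) / 5 = 18/5 = 3.6

S is symmetric (S[j,i] = S[i,j]). Assembling:

S = [[5.8667, 0.8],
 [0.8, 3.6]]


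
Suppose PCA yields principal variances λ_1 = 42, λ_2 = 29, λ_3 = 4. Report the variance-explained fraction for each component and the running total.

Step 1 — total variance = trace(Sigma) = Σ λ_i = 42 + 29 + 4 = 75.

Step 2 — fraction explained by component i = λ_i / Σ λ:
  PC1: 42/75 = 0.56
  PC2: 29/75 = 0.3867
  PC3: 4/75 = 0.0533

Step 3 — cumulative fraction after k components = (λ_1 + ... + λ_k) / Σ λ:
  k = 1: 42/75 = 0.56
  k = 2: (42 + 29)/75 = 71/75 = 0.9467
  k = 3: (42 + 29 + 4)/75 = 75/75 = 1

Summary (fraction, with percent):

explained: PC1 0.56 (56%), PC2 0.3867 (38.67%), PC3 0.0533 (5.33%);  cumulative: 0.56, 0.9467, 1


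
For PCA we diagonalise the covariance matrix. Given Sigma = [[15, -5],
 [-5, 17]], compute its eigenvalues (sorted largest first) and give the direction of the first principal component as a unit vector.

Step 1 — characteristic polynomial of 2×2 Sigma:
  det(Sigma - λI) = λ² - trace · λ + det = 0.
  trace = 15 + 17 = 32, det = 15·17 - (-5)² = 230.
Step 2 — discriminant:
  Δ = trace² - 4·det = 1024 - 920 = 104.
Step 3 — eigenvalues:
  λ = (trace ± √Δ)/2 = (32 ± 10.198)/2,
  λ_1 = 21.099,  λ_2 = 10.901.

Step 4 — unit eigenvector for λ_1: solve (Sigma - λ_1 I)v = 0. First row:
  (15 - 21.099)·v_x + (-5)·v_y = 0, i.e. (-6.099)·v_x + (-5)·v_y = 0,
  so v ∝ (b, λ_1 - a) = (-5, 6.099); multiply by -1 so the first entry is positive: u = (5, -6.099).
  ||u|| = √((5)² + (-6.099)²) = √(62.198) ≈ 7.8866,
  v_1 = u/||u|| ≈ (0.634, -0.7733) (||v_1|| = 1).

λ_1 = 21.099,  λ_2 = 10.901;  v_1 ≈ (0.634, -0.7733)


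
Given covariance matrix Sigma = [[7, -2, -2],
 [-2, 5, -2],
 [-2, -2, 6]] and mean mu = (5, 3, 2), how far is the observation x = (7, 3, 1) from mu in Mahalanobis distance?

Step 1 — centre the observation: (x - mu) = (2, 0, -1).

Step 2 — invert Sigma (cofactor / det for 3×3, or solve directly):
  Sigma^{-1} = [[0.2131, 0.1311, 0.1148],
 [0.1311, 0.3115, 0.1475],
 [0.1148, 0.1475, 0.2541]].

Step 3 — form the quadratic (x - mu)^T · Sigma^{-1} · (x - mu):
  Sigma^{-1} · (x - mu) = (0.3115, 0.1148, -0.0246).
  (x - mu)^T · [Sigma^{-1} · (x - mu)] = (2)·(0.3115) + (0)·(0.1148) + (-1)·(-0.0246) = 0.6475.

Step 4 — take square root: d = √(0.6475) ≈ 0.8047.

d(x, mu) = √(0.6475) ≈ 0.8047


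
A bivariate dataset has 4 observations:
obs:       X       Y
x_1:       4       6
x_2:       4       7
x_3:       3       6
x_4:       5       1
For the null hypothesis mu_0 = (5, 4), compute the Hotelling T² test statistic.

Step 1 — sample mean vector:
  mean(X) = (4 + 4 + 3 + 5) / 4 = 16/4 = 4
  mean(Y) = (6 + 7 + 6 + 1) / 4 = 20/4 = 5
  x̄ = (4, 5),  deviation x̄ - mu_0 = (4, 5) - (5, 4) = (-1, 1).

Step 2 — sample covariance matrix, S[i,j] = (1/(n-1)) · Σ_k (x_{k,i} - mean_i) · (x_{k,j} - mean_j), divisor n-1 = 3:
  S[X,X] = ((0)·(0) + (0)·(0) + (-1)·(-1) + (1)·(1)) / 3 = 2/3 = 0.6667
  S[X,Y] = ((0)·(1) + (0)·(2) + (-1)·(1) + (1)·(-4)) / 3 = -5/3 = -1.6667
  S[Y,Y] = ((1)·(1) + (2)·(2) + (1)·(1) + (-4)·(-4)) / 3 = 22/3 = 7.3333
  S = [[0.6667, -1.6667],
 [-1.6667, 7.3333]].

Step 3 — invert S. det(S) = 0.6667·7.3333 - (-1.6667)² = 2.1111.
  S^{-1} = (1/det) · [[d, -b], [-b, a]] = [[3.4737, 0.7895],
 [0.7895, 0.3158]].

Step 4 — quadratic form (x̄ - mu_0)^T · S^{-1} · (x̄ - mu_0):
  S^{-1} · (x̄ - mu_0) = (-2.6842, -0.4737),
  (x̄ - mu_0)^T · [...] = (-1)·(-2.6842) + (1)·(-0.4737) = 2.2105.

Step 5 — scale by n: T² = 4 · 2.2105 = 8.8421.

T² ≈ 8.8421


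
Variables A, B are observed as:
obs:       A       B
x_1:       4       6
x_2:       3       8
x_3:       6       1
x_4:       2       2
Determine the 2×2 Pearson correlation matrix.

Step 1 — column means:
  mean(A) = (4 + 3 + 6 + 2) / 4 = 15/4 = 3.75
  mean(B) = (6 + 8 + 1 + 2) / 4 = 17/4 = 4.25

Step 2 — sample variances and covariances s[i,j] = (1/(n-1)) · Σ_k (x_{k,i} - mean_i) · (x_{k,j} - mean_j), with n-1 = 3:
  s[A,A] = ((0.25)·(0.25) + (-0.75)·(-0.75) + (2.25)·(2.25) + (-1.75)·(-1.75)) / 3 = 8.75/3 = 2.9167
  s[A,B] = ((0.25)·(1.75) + (-0.75)·(3.75) + (2.25)·(-3.25) + (-1.75)·(-2.25)) / 3 = -5.75/3 = -1.9167
  s[B,B] = ((1.75)·(1.75) + (3.75)·(3.75) + (-3.25)·(-3.25) + (-2.25)·(-2.25)) / 3 = 32.75/3 = 10.9167
  Sample standard deviations s_i = √(s[i,i]):
  s(A) = √(2.9167) = 1.7078
  s(B) = √(10.9167) = 3.304

Step 3 — r_{ij} = s_{ij} / (s_i · s_j):
  r[A,A] = 1 (diagonal).
  r[A,B] = -1.9167 / (1.7078 · 3.304) = -1.9167 / 5.6427 = -0.3397
  r[B,B] = 1 (diagonal).

R is symmetric with unit diagonal. Assembling:

R = [[1, -0.3397],
 [-0.3397, 1]]


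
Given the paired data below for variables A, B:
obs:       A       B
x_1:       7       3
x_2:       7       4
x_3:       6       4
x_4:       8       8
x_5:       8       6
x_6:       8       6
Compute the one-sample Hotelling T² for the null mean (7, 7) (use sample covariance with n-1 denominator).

Step 1 — sample mean vector:
  mean(A) = (7 + 7 + 6 + 8 + 8 + 8) / 6 = 44/6 = 7.3333
  mean(B) = (3 + 4 + 4 + 8 + 6 + 6) / 6 = 31/6 = 5.1667
  x̄ = (7.3333, 5.1667),  deviation x̄ - mu_0 = (7.3333, 5.1667) - (7, 7) = (0.3333, -1.8333).

Step 2 — sample covariance matrix, S[i,j] = (1/(n-1)) · Σ_k (x_{k,i} - mean_i) · (x_{k,j} - mean_j), divisor n-1 = 5:
  S[A,A] = ((-0.3333)·(-0.3333) + (-0.3333)·(-0.3333) + (-1.3333)·(-1.3333) + (0.6667)·(0.6667) + (0.6667)·(0.6667) + (0.6667)·(0.6667)) / 5 = 3.3333/5 = 0.6667
  S[A,B] = ((-0.3333)·(-2.1667) + (-0.3333)·(-1.1667) + (-1.3333)·(-1.1667) + (0.6667)·(2.8333) + (0.6667)·(0.8333) + (0.6667)·(0.8333)) / 5 = 5.6667/5 = 1.1333
  S[B,B] = ((-2.1667)·(-2.1667) + (-1.1667)·(-1.1667) + (-1.1667)·(-1.1667) + (2.8333)·(2.8333) + (0.8333)·(0.8333) + (0.8333)·(0.8333)) / 5 = 16.8333/5 = 3.3667
  S = [[0.6667, 1.1333],
 [1.1333, 3.3667]].

Step 3 — invert S. det(S) = 0.6667·3.3667 - (1.1333)² = 0.96.
  S^{-1} = (1/det) · [[d, -b], [-b, a]] = [[3.5069, -1.1806],
 [-1.1806, 0.6944]].

Step 4 — quadratic form (x̄ - mu_0)^T · S^{-1} · (x̄ - mu_0):
  S^{-1} · (x̄ - mu_0) = (3.3333, -1.6667),
  (x̄ - mu_0)^T · [...] = (0.3333)·(3.3333) + (-1.8333)·(-1.6667) = 4.1667.

Step 5 — scale by n: T² = 6 · 4.1667 = 25.

T² ≈ 25


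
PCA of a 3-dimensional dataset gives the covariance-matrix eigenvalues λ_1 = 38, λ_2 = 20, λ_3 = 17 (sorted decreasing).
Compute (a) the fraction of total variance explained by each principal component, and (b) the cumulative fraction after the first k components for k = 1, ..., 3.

Step 1 — total variance = trace(Sigma) = Σ λ_i = 38 + 20 + 17 = 75.

Step 2 — fraction explained by component i = λ_i / Σ λ:
  PC1: 38/75 = 0.5067
  PC2: 20/75 = 0.2667
  PC3: 17/75 = 0.2267

Step 3 — cumulative fraction after k components = (λ_1 + ... + λ_k) / Σ λ:
  k = 1: 38/75 = 0.5067
  k = 2: (38 + 20)/75 = 58/75 = 0.7733
  k = 3: (38 + 20 + 17)/75 = 75/75 = 1

Summary (fraction, with percent):

explained: PC1 0.5067 (50.67%), PC2 0.2667 (26.67%), PC3 0.2267 (22.67%);  cumulative: 0.5067, 0.7733, 1


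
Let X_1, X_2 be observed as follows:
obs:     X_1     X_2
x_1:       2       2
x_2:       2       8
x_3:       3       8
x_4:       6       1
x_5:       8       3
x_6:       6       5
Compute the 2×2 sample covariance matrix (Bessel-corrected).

Step 1 — column means:
  mean(X_1) = (2 + 2 + 3 + 6 + 8 + 6) / 6 = 27/6 = 4.5
  mean(X_2) = (2 + 8 + 8 + 1 + 3 + 5) / 6 = 27/6 = 4.5

Step 2 — sample covariance S[i,j] = (1/(n-1)) · Σ_k (x_{k,i} - mean_i) · (x_{k,j} - mean_j), with n-1 = 5.
  S[X_1,X_1] = ((-2.5)·(-2.5) + (-2.5)·(-2.5) + (-1.5)·(-1.5) + (1.5)·(1.5) + (3.5)·(3.5) + (1.5)·(1.5)) / 5 = 31.5/5 = 6.3
  S[X_1,X_2] = ((-2.5)·(-2.5) + (-2.5)·(3.5) + (-1.5)·(3.5) + (1.5)·(-3.5) + (3.5)·(-1.5) + (1.5)·(0.5)) / 5 = -17.5/5 = -3.5
  S[X_2,X_2] = ((-2.5)·(-2.5) + (3.5)·(3.5) + (3.5)·(3.5) + (-3.5)·(-3.5) + (-1.5)·(-1.5) + (0.5)·(0.5)) / 5 = 45.5/5 = 9.1

S is symmetric (S[j,i] = S[i,j]). Assembling:

S = [[6.3, -3.5],
 [-3.5, 9.1]]


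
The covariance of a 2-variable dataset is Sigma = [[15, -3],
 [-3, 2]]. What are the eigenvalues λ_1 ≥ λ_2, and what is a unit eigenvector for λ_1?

Step 1 — characteristic polynomial of 2×2 Sigma:
  det(Sigma - λI) = λ² - trace · λ + det = 0.
  trace = 15 + 2 = 17, det = 15·2 - (-3)² = 21.
Step 2 — discriminant:
  Δ = trace² - 4·det = 289 - 84 = 205.
Step 3 — eigenvalues:
  λ = (trace ± √Δ)/2 = (17 ± 14.3178)/2,
  λ_1 = 15.6589,  λ_2 = 1.3411.

Step 4 — unit eigenvector for λ_1: solve (Sigma - λ_1 I)v = 0. First row:
  (15 - 15.6589)·v_x + (-3)·v_y = 0, i.e. (-0.6589)·v_x + (-3)·v_y = 0,
  so v ∝ (b, λ_1 - a) = (-3, 0.6589); multiply by -1 so the first entry is positive: u = (3, -0.6589).
  ||u|| = √((3)² + (-0.6589)²) = √(9.4342) ≈ 3.0715,
  v_1 = u/||u|| ≈ (0.9767, -0.2145) (||v_1|| = 1).

λ_1 = 15.6589,  λ_2 = 1.3411;  v_1 ≈ (0.9767, -0.2145)


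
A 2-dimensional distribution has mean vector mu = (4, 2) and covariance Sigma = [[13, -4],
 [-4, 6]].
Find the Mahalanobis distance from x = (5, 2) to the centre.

Step 1 — centre the observation: (x - mu) = (1, 0).

Step 2 — invert Sigma. det(Sigma) = 13·6 - (-4)² = 62.
  Sigma^{-1} = (1/det) · [[d, -b], [-b, a]] = [[0.0968, 0.0645],
 [0.0645, 0.2097]].

Step 3 — form the quadratic (x - mu)^T · Sigma^{-1} · (x - mu):
  Sigma^{-1} · (x - mu) = (0.0968, 0.0645).
  (x - mu)^T · [Sigma^{-1} · (x - mu)] = (1)·(0.0968) + (0)·(0.0645) = 0.0968.

Step 4 — take square root: d = √(0.0968) ≈ 0.3111.

d(x, mu) = √(0.0968) ≈ 0.3111


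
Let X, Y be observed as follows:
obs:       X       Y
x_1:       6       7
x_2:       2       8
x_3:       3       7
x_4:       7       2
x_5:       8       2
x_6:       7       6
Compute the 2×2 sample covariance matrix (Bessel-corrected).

Step 1 — column means:
  mean(X) = (6 + 2 + 3 + 7 + 8 + 7) / 6 = 33/6 = 5.5
  mean(Y) = (7 + 8 + 7 + 2 + 2 + 6) / 6 = 32/6 = 5.3333

Step 2 — sample covariance S[i,j] = (1/(n-1)) · Σ_k (x_{k,i} - mean_i) · (x_{k,j} - mean_j), with n-1 = 5.
  S[X,X] = ((0.5)·(0.5) + (-3.5)·(-3.5) + (-2.5)·(-2.5) + (1.5)·(1.5) + (2.5)·(2.5) + (1.5)·(1.5)) / 5 = 29.5/5 = 5.9
  S[X,Y] = ((0.5)·(1.6667) + (-3.5)·(2.6667) + (-2.5)·(1.6667) + (1.5)·(-3.3333) + (2.5)·(-3.3333) + (1.5)·(0.6667)) / 5 = -25/5 = -5
  S[Y,Y] = ((1.6667)·(1.6667) + (2.6667)·(2.6667) + (1.6667)·(1.6667) + (-3.3333)·(-3.3333) + (-3.3333)·(-3.3333) + (0.6667)·(0.6667)) / 5 = 35.3333/5 = 7.0667

S is symmetric (S[j,i] = S[i,j]). Assembling:

S = [[5.9, -5],
 [-5, 7.0667]]


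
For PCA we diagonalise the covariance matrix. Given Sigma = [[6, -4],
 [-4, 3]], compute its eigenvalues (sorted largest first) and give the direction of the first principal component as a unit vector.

Step 1 — characteristic polynomial of 2×2 Sigma:
  det(Sigma - λI) = λ² - trace · λ + det = 0.
  trace = 6 + 3 = 9, det = 6·3 - (-4)² = 2.
Step 2 — discriminant:
  Δ = trace² - 4·det = 81 - 8 = 73.
Step 3 — eigenvalues:
  λ = (trace ± √Δ)/2 = (9 ± 8.544)/2,
  λ_1 = 8.772,  λ_2 = 0.228.

Step 4 — unit eigenvector for λ_1: solve (Sigma - λ_1 I)v = 0. First row:
  (6 - 8.772)·v_x + (-4)·v_y = 0, i.e. (-2.772)·v_x + (-4)·v_y = 0,
  so v ∝ (b, λ_1 - a) = (-4, 2.772); multiply by -1 so the first entry is positive: u = (4, -2.772).
  ||u|| = √((4)² + (-2.772)²) = √(23.684) ≈ 4.8666,
  v_1 = u/||u|| ≈ (0.8219, -0.5696) (||v_1|| = 1).

λ_1 = 8.772,  λ_2 = 0.228;  v_1 ≈ (0.8219, -0.5696)


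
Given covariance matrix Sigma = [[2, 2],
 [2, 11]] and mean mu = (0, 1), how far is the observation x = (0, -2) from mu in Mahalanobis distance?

Step 1 — centre the observation: (x - mu) = (0, -3).

Step 2 — invert Sigma. det(Sigma) = 2·11 - (2)² = 18.
  Sigma^{-1} = (1/det) · [[d, -b], [-b, a]] = [[0.6111, -0.1111],
 [-0.1111, 0.1111]].

Step 3 — form the quadratic (x - mu)^T · Sigma^{-1} · (x - mu):
  Sigma^{-1} · (x - mu) = (0.3333, -0.3333).
  (x - mu)^T · [Sigma^{-1} · (x - mu)] = (0)·(0.3333) + (-3)·(-0.3333) = 1.

Step 4 — take square root: d = √(1) ≈ 1.

d(x, mu) = √(1) ≈ 1


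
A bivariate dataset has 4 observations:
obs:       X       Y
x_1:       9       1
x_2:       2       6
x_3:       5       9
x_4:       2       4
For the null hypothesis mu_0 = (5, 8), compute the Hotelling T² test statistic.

Step 1 — sample mean vector:
  mean(X) = (9 + 2 + 5 + 2) / 4 = 18/4 = 4.5
  mean(Y) = (1 + 6 + 9 + 4) / 4 = 20/4 = 5
  x̄ = (4.5, 5),  deviation x̄ - mu_0 = (4.5, 5) - (5, 8) = (-0.5, -3).

Step 2 — sample covariance matrix, S[i,j] = (1/(n-1)) · Σ_k (x_{k,i} - mean_i) · (x_{k,j} - mean_j), divisor n-1 = 3:
  S[X,X] = ((4.5)·(4.5) + (-2.5)·(-2.5) + (0.5)·(0.5) + (-2.5)·(-2.5)) / 3 = 33/3 = 11
  S[X,Y] = ((4.5)·(-4) + (-2.5)·(1) + (0.5)·(4) + (-2.5)·(-1)) / 3 = -16/3 = -5.3333
  S[Y,Y] = ((-4)·(-4) + (1)·(1) + (4)·(4) + (-1)·(-1)) / 3 = 34/3 = 11.3333
  S = [[11, -5.3333],
 [-5.3333, 11.3333]].

Step 3 — invert S. det(S) = 11·11.3333 - (-5.3333)² = 96.2222.
  S^{-1} = (1/det) · [[d, -b], [-b, a]] = [[0.1178, 0.0554],
 [0.0554, 0.1143]].

Step 4 — quadratic form (x̄ - mu_0)^T · S^{-1} · (x̄ - mu_0):
  S^{-1} · (x̄ - mu_0) = (-0.2252, -0.3707),
  (x̄ - mu_0)^T · [...] = (-0.5)·(-0.2252) + (-3)·(-0.3707) = 1.2246.

Step 5 — scale by n: T² = 4 · 1.2246 = 4.8984.

T² ≈ 4.8984


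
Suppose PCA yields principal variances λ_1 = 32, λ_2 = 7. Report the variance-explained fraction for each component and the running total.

Step 1 — total variance = trace(Sigma) = Σ λ_i = 32 + 7 = 39.

Step 2 — fraction explained by component i = λ_i / Σ λ:
  PC1: 32/39 = 0.8205
  PC2: 7/39 = 0.1795

Step 3 — cumulative fraction after k components = (λ_1 + ... + λ_k) / Σ λ:
  k = 1: 32/39 = 0.8205
  k = 2: (32 + 7)/39 = 39/39 = 1

Summary (fraction, with percent):

explained: PC1 0.8205 (82.05%), PC2 0.1795 (17.95%);  cumulative: 0.8205, 1


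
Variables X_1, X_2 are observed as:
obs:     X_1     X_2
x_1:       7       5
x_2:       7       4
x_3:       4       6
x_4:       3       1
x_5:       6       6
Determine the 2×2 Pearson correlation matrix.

Step 1 — column means:
  mean(X_1) = (7 + 7 + 4 + 3 + 6) / 5 = 27/5 = 5.4
  mean(X_2) = (5 + 4 + 6 + 1 + 6) / 5 = 22/5 = 4.4

Step 2 — sample variances and covariances s[i,j] = (1/(n-1)) · Σ_k (x_{k,i} - mean_i) · (x_{k,j} - mean_j), with n-1 = 4:
  s[X_1,X_1] = ((1.6)·(1.6) + (1.6)·(1.6) + (-1.4)·(-1.4) + (-2.4)·(-2.4) + (0.6)·(0.6)) / 4 = 13.2/4 = 3.3
  s[X_1,X_2] = ((1.6)·(0.6) + (1.6)·(-0.4) + (-1.4)·(1.6) + (-2.4)·(-3.4) + (0.6)·(1.6)) / 4 = 7.2/4 = 1.8
  s[X_2,X_2] = ((0.6)·(0.6) + (-0.4)·(-0.4) + (1.6)·(1.6) + (-3.4)·(-3.4) + (1.6)·(1.6)) / 4 = 17.2/4 = 4.3
  Sample standard deviations s_i = √(s[i,i]):
  s(X_1) = √(3.3) = 1.8166
  s(X_2) = √(4.3) = 2.0736

Step 3 — r_{ij} = s_{ij} / (s_i · s_j):
  r[X_1,X_1] = 1 (diagonal).
  r[X_1,X_2] = 1.8 / (1.8166 · 2.0736) = 1.8 / 3.767 = 0.4778
  r[X_2,X_2] = 1 (diagonal).

R is symmetric with unit diagonal. Assembling:

R = [[1, 0.4778],
 [0.4778, 1]]


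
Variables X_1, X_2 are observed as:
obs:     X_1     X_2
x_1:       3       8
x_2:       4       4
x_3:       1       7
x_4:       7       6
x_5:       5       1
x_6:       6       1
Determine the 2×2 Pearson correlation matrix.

Step 1 — column means:
  mean(X_1) = (3 + 4 + 1 + 7 + 5 + 6) / 6 = 26/6 = 4.3333
  mean(X_2) = (8 + 4 + 7 + 6 + 1 + 1) / 6 = 27/6 = 4.5

Step 2 — sample variances and covariances s[i,j] = (1/(n-1)) · Σ_k (x_{k,i} - mean_i) · (x_{k,j} - mean_j), with n-1 = 5:
  s[X_1,X_1] = ((-1.3333)·(-1.3333) + (-0.3333)·(-0.3333) + (-3.3333)·(-3.3333) + (2.6667)·(2.6667) + (0.6667)·(0.6667) + (1.6667)·(1.6667)) / 5 = 23.3333/5 = 4.6667
  s[X_1,X_2] = ((-1.3333)·(3.5) + (-0.3333)·(-0.5) + (-3.3333)·(2.5) + (2.6667)·(1.5) + (0.6667)·(-3.5) + (1.6667)·(-3.5)) / 5 = -17/5 = -3.4
  s[X_2,X_2] = ((3.5)·(3.5) + (-0.5)·(-0.5) + (2.5)·(2.5) + (1.5)·(1.5) + (-3.5)·(-3.5) + (-3.5)·(-3.5)) / 5 = 45.5/5 = 9.1
  Sample standard deviations s_i = √(s[i,i]):
  s(X_1) = √(4.6667) = 2.1602
  s(X_2) = √(9.1) = 3.0166

Step 3 — r_{ij} = s_{ij} / (s_i · s_j):
  r[X_1,X_1] = 1 (diagonal).
  r[X_1,X_2] = -3.4 / (2.1602 · 3.0166) = -3.4 / 6.5166 = -0.5217
  r[X_2,X_2] = 1 (diagonal).

R is symmetric with unit diagonal. Assembling:

R = [[1, -0.5217],
 [-0.5217, 1]]


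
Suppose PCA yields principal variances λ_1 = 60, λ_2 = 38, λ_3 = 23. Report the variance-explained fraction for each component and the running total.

Step 1 — total variance = trace(Sigma) = Σ λ_i = 60 + 38 + 23 = 121.

Step 2 — fraction explained by component i = λ_i / Σ λ:
  PC1: 60/121 = 0.4959
  PC2: 38/121 = 0.314
  PC3: 23/121 = 0.1901

Step 3 — cumulative fraction after k components = (λ_1 + ... + λ_k) / Σ λ:
  k = 1: 60/121 = 0.4959
  k = 2: (60 + 38)/121 = 98/121 = 0.8099
  k = 3: (60 + 38 + 23)/121 = 121/121 = 1

Summary (fraction, with percent):

explained: PC1 0.4959 (49.59%), PC2 0.314 (31.4%), PC3 0.1901 (19.01%);  cumulative: 0.4959, 0.8099, 1


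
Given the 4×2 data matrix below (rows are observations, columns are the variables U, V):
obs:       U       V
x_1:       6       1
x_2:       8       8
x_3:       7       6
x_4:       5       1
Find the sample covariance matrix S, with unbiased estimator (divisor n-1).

Step 1 — column means:
  mean(U) = (6 + 8 + 7 + 5) / 4 = 26/4 = 6.5
  mean(V) = (1 + 8 + 6 + 1) / 4 = 16/4 = 4

Step 2 — sample covariance S[i,j] = (1/(n-1)) · Σ_k (x_{k,i} - mean_i) · (x_{k,j} - mean_j), with n-1 = 3.
  S[U,U] = ((-0.5)·(-0.5) + (1.5)·(1.5) + (0.5)·(0.5) + (-1.5)·(-1.5)) / 3 = 5/3 = 1.6667
  S[U,V] = ((-0.5)·(-3) + (1.5)·(4) + (0.5)·(2) + (-1.5)·(-3)) / 3 = 13/3 = 4.3333
  S[V,V] = ((-3)·(-3) + (4)·(4) + (2)·(2) + (-3)·(-3)) / 3 = 38/3 = 12.6667

S is symmetric (S[j,i] = S[i,j]). Assembling:

S = [[1.6667, 4.3333],
 [4.3333, 12.6667]]


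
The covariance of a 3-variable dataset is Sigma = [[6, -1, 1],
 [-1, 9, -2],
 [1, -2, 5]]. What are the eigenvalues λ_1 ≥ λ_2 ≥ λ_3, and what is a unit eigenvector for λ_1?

Step 1 — characteristic polynomial p(λ) = det(λI - Sigma) = λ³ - tr·λ² + c_1·λ - det, where tr = trace, c_1 = sum of the principal 2×2 minors, det = det(Sigma):
  tr = 6 + 9 + 5 = 20,
  c_1 = (6·9 - (-1)²) + (6·5 - (1)²) + (9·5 - (-2)²) = 53 + 29 + 41 = 123,
  det = 6·(9·5 - (-2)²) - (-1)·((-1)·5 - (-2)·(1)) + (1)·((-1)·(-2) - 9·(1)) = 6·(41) - (-1)·(-3) + (1)·(-7) = 236.
  So p(λ) = λ³ - 20λ² + 123λ - 236.
Step 2 — look for an integer root (rational root theorem: any rational root is an integer divisor of 236). Testing λ = 4:
  p(4) = 64 - 320 + 492 - 236 = 0  ✓
  Dividing out (λ - 4): p(λ) = (λ - 4)(λ² - 16λ + 59).
Step 3 — remaining eigenvalues from the quadratic λ² - 16λ + 59 = 0:
  Δ = 16² - 4·59 = 256 - 236 = 20,  λ = (16 ± √20)/2 = (16 ± 4.4721)/2 ≈ 10.2361 or 5.7639.
  Sorted: λ_1 = 10.2361,  λ_2 = 5.7639,  λ_3 = 4  (check: sum = 20 = tr ✓).

Step 4 — unit eigenvector for λ_1 ≈ 10.2361: v spans the null space of (Sigma - λ_1 I), whose rows are
  r_1 = (-4.2361, -1, 1),  r_2 = (-1, -1.2361, -2),  r_3 = (1, -2, -5.2361).
  v is orthogonal to every row, so take v ∝ r_1 × r_2 = ((-1)·(-2) - (1)·(-1.2361), (1)·(-1) - (-4.2361)·(-2), (-4.2361)·(-1.2361) - (-1)·(-1)) ≈ (3.2361, -9.4721, 4.2361).
  Let u = (3.2361, -9.4721, 4.2361).
  ||u|| = √((3.2361)² + (-9.4721)² + (4.2361)²) = √(118.1378) ≈ 10.8691,  v_1 = u/||u|| ≈ (0.2977, -0.8715, 0.3897) (||v_1|| = 1).

λ_1 = 10.2361,  λ_2 = 5.7639,  λ_3 = 4;  v_1 ≈ (0.2977, -0.8715, 0.3897)


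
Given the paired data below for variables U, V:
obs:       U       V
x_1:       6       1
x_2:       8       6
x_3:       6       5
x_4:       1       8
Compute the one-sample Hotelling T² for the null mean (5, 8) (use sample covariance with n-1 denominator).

Step 1 — sample mean vector:
  mean(U) = (6 + 8 + 6 + 1) / 4 = 21/4 = 5.25
  mean(V) = (1 + 6 + 5 + 8) / 4 = 20/4 = 5
  x̄ = (5.25, 5),  deviation x̄ - mu_0 = (5.25, 5) - (5, 8) = (0.25, -3).

Step 2 — sample covariance matrix, S[i,j] = (1/(n-1)) · Σ_k (x_{k,i} - mean_i) · (x_{k,j} - mean_j), divisor n-1 = 3:
  S[U,U] = ((0.75)·(0.75) + (2.75)·(2.75) + (0.75)·(0.75) + (-4.25)·(-4.25)) / 3 = 26.75/3 = 8.9167
  S[U,V] = ((0.75)·(-4) + (2.75)·(1) + (0.75)·(0) + (-4.25)·(3)) / 3 = -13/3 = -4.3333
  S[V,V] = ((-4)·(-4) + (1)·(1) + (0)·(0) + (3)·(3)) / 3 = 26/3 = 8.6667
  S = [[8.9167, -4.3333],
 [-4.3333, 8.6667]].

Step 3 — invert S. det(S) = 8.9167·8.6667 - (-4.3333)² = 58.5.
  S^{-1} = (1/det) · [[d, -b], [-b, a]] = [[0.1481, 0.0741],
 [0.0741, 0.1524]].

Step 4 — quadratic form (x̄ - mu_0)^T · S^{-1} · (x̄ - mu_0):
  S^{-1} · (x̄ - mu_0) = (-0.1852, -0.4387),
  (x̄ - mu_0)^T · [...] = (0.25)·(-0.1852) + (-3)·(-0.4387) = 1.2699.

Step 5 — scale by n: T² = 4 · 1.2699 = 5.0798.

T² ≈ 5.0798


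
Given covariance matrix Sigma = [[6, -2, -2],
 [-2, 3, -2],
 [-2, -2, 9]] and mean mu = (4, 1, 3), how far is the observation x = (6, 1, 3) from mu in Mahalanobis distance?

Step 1 — centre the observation: (x - mu) = (2, 0, 0).

Step 2 — invert Sigma (cofactor / det for 3×3, or solve directly):
  Sigma^{-1} = [[0.3108, 0.2973, 0.1351],
 [0.2973, 0.6757, 0.2162],
 [0.1351, 0.2162, 0.1892]].

Step 3 — form the quadratic (x - mu)^T · Sigma^{-1} · (x - mu):
  Sigma^{-1} · (x - mu) = (0.6216, 0.5946, 0.2703).
  (x - mu)^T · [Sigma^{-1} · (x - mu)] = (2)·(0.6216) + (0)·(0.5946) + (0)·(0.2703) = 1.2432.

Step 4 — take square root: d = √(1.2432) ≈ 1.115.

d(x, mu) = √(1.2432) ≈ 1.115


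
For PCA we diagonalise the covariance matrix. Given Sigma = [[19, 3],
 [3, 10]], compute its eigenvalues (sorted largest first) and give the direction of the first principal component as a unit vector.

Step 1 — characteristic polynomial of 2×2 Sigma:
  det(Sigma - λI) = λ² - trace · λ + det = 0.
  trace = 19 + 10 = 29, det = 19·10 - (3)² = 181.
Step 2 — discriminant:
  Δ = trace² - 4·det = 841 - 724 = 117.
Step 3 — eigenvalues:
  λ = (trace ± √Δ)/2 = (29 ± 10.8167)/2,
  λ_1 = 19.9083,  λ_2 = 9.0917.

Step 4 — unit eigenvector for λ_1: solve (Sigma - λ_1 I)v = 0. First row:
  (19 - 19.9083)·v_x + (3)·v_y = 0, i.e. (-0.9083)·v_x + (3)·v_y = 0,
  so v ∝ (b, λ_1 - a) = (3, 0.9083) = u.
  ||u|| = √((3)² + (0.9083)²) = √(9.8251) ≈ 3.1345,
  v_1 = u/||u|| ≈ (0.9571, 0.2898) (||v_1|| = 1).

λ_1 = 19.9083,  λ_2 = 9.0917;  v_1 ≈ (0.9571, 0.2898)


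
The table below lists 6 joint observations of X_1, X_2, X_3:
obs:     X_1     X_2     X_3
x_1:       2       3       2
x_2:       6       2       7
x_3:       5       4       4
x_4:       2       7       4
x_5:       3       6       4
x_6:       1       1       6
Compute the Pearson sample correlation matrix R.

Step 1 — column means:
  mean(X_1) = (2 + 6 + 5 + 2 + 3 + 1) / 6 = 19/6 = 3.1667
  mean(X_2) = (3 + 2 + 4 + 7 + 6 + 1) / 6 = 23/6 = 3.8333
  mean(X_3) = (2 + 7 + 4 + 4 + 4 + 6) / 6 = 27/6 = 4.5

Step 2 — sample variances and covariances s[i,j] = (1/(n-1)) · Σ_k (x_{k,i} - mean_i) · (x_{k,j} - mean_j), with n-1 = 5:
  s[X_1,X_1] = ((-1.1667)·(-1.1667) + (2.8333)·(2.8333) + (1.8333)·(1.8333) + (-1.1667)·(-1.1667) + (-0.1667)·(-0.1667) + (-2.1667)·(-2.1667)) / 5 = 18.8333/5 = 3.7667
  s[X_1,X_2] = ((-1.1667)·(-0.8333) + (2.8333)·(-1.8333) + (1.8333)·(0.1667) + (-1.1667)·(3.1667) + (-0.1667)·(2.1667) + (-2.1667)·(-2.8333)) / 5 = -1.8333/5 = -0.3667
  s[X_1,X_3] = ((-1.1667)·(-2.5) + (2.8333)·(2.5) + (1.8333)·(-0.5) + (-1.1667)·(-0.5) + (-0.1667)·(-0.5) + (-2.1667)·(1.5)) / 5 = 6.5/5 = 1.3
  s[X_2,X_2] = ((-0.8333)·(-0.8333) + (-1.8333)·(-1.8333) + (0.1667)·(0.1667) + (3.1667)·(3.1667) + (2.1667)·(2.1667) + (-2.8333)·(-2.8333)) / 5 = 26.8333/5 = 5.3667
  s[X_2,X_3] = ((-0.8333)·(-2.5) + (-1.8333)·(2.5) + (0.1667)·(-0.5) + (3.1667)·(-0.5) + (2.1667)·(-0.5) + (-2.8333)·(1.5)) / 5 = -9.5/5 = -1.9
  s[X_3,X_3] = ((-2.5)·(-2.5) + (2.5)·(2.5) + (-0.5)·(-0.5) + (-0.5)·(-0.5) + (-0.5)·(-0.5) + (1.5)·(1.5)) / 5 = 15.5/5 = 3.1
  Sample standard deviations s_i = √(s[i,i]):
  s(X_1) = √(3.7667) = 1.9408
  s(X_2) = √(5.3667) = 2.3166
  s(X_3) = √(3.1) = 1.7607

Step 3 — r_{ij} = s_{ij} / (s_i · s_j):
  r[X_1,X_1] = 1 (diagonal).
  r[X_1,X_2] = -0.3667 / (1.9408 · 2.3166) = -0.3667 / 4.496 = -0.0816
  r[X_1,X_3] = 1.3 / (1.9408 · 1.7607) = 1.3 / 3.4171 = 0.3804
  r[X_2,X_2] = 1 (diagonal).
  r[X_2,X_3] = -1.9 / (2.3166 · 1.7607) = -1.9 / 4.0788 = -0.4658
  r[X_3,X_3] = 1 (diagonal).

R is symmetric with unit diagonal. Assembling:

R = [[1, -0.0816, 0.3804],
 [-0.0816, 1, -0.4658],
 [0.3804, -0.4658, 1]]


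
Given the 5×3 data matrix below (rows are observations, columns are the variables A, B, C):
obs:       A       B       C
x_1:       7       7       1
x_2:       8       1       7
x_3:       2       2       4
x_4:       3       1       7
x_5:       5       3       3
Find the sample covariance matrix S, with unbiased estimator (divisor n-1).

Step 1 — column means:
  mean(A) = (7 + 8 + 2 + 3 + 5) / 5 = 25/5 = 5
  mean(B) = (7 + 1 + 2 + 1 + 3) / 5 = 14/5 = 2.8
  mean(C) = (1 + 7 + 4 + 7 + 3) / 5 = 22/5 = 4.4

Step 2 — sample covariance S[i,j] = (1/(n-1)) · Σ_k (x_{k,i} - mean_i) · (x_{k,j} - mean_j), with n-1 = 4.
  S[A,A] = ((2)·(2) + (3)·(3) + (-3)·(-3) + (-2)·(-2) + (0)·(0)) / 4 = 26/4 = 6.5
  S[A,B] = ((2)·(4.2) + (3)·(-1.8) + (-3)·(-0.8) + (-2)·(-1.8) + (0)·(0.2)) / 4 = 9/4 = 2.25
  S[A,C] = ((2)·(-3.4) + (3)·(2.6) + (-3)·(-0.4) + (-2)·(2.6) + (0)·(-1.4)) / 4 = -3/4 = -0.75
  S[B,B] = ((4.2)·(4.2) + (-1.8)·(-1.8) + (-0.8)·(-0.8) + (-1.8)·(-1.8) + (0.2)·(0.2)) / 4 = 24.8/4 = 6.2
  S[B,C] = ((4.2)·(-3.4) + (-1.8)·(2.6) + (-0.8)·(-0.4) + (-1.8)·(2.6) + (0.2)·(-1.4)) / 4 = -23.6/4 = -5.9
  S[C,C] = ((-3.4)·(-3.4) + (2.6)·(2.6) + (-0.4)·(-0.4) + (2.6)·(2.6) + (-1.4)·(-1.4)) / 4 = 27.2/4 = 6.8

S is symmetric (S[j,i] = S[i,j]). Assembling:

S = [[6.5, 2.25, -0.75],
 [2.25, 6.2, -5.9],
 [-0.75, -5.9, 6.8]]


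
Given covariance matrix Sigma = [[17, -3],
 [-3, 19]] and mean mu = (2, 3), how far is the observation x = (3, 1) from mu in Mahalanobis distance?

Step 1 — centre the observation: (x - mu) = (1, -2).

Step 2 — invert Sigma. det(Sigma) = 17·19 - (-3)² = 314.
  Sigma^{-1} = (1/det) · [[d, -b], [-b, a]] = [[0.0605, 0.0096],
 [0.0096, 0.0541]].

Step 3 — form the quadratic (x - mu)^T · Sigma^{-1} · (x - mu):
  Sigma^{-1} · (x - mu) = (0.0414, -0.0987).
  (x - mu)^T · [Sigma^{-1} · (x - mu)] = (1)·(0.0414) + (-2)·(-0.0987) = 0.2389.

Step 4 — take square root: d = √(0.2389) ≈ 0.4887.

d(x, mu) = √(0.2389) ≈ 0.4887


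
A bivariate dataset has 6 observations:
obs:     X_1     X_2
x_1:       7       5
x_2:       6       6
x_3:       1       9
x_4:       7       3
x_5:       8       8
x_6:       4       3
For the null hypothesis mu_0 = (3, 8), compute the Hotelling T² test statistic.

Step 1 — sample mean vector:
  mean(X_1) = (7 + 6 + 1 + 7 + 8 + 4) / 6 = 33/6 = 5.5
  mean(X_2) = (5 + 6 + 9 + 3 + 8 + 3) / 6 = 34/6 = 5.6667
  x̄ = (5.5, 5.6667),  deviation x̄ - mu_0 = (5.5, 5.6667) - (3, 8) = (2.5, -2.3333).

Step 2 — sample covariance matrix, S[i,j] = (1/(n-1)) · Σ_k (x_{k,i} - mean_i) · (x_{k,j} - mean_j), divisor n-1 = 5:
  S[X_1,X_1] = ((1.5)·(1.5) + (0.5)·(0.5) + (-4.5)·(-4.5) + (1.5)·(1.5) + (2.5)·(2.5) + (-1.5)·(-1.5)) / 5 = 33.5/5 = 6.7
  S[X_1,X_2] = ((1.5)·(-0.6667) + (0.5)·(0.3333) + (-4.5)·(3.3333) + (1.5)·(-2.6667) + (2.5)·(2.3333) + (-1.5)·(-2.6667)) / 5 = -10/5 = -2
  S[X_2,X_2] = ((-0.6667)·(-0.6667) + (0.3333)·(0.3333) + (3.3333)·(3.3333) + (-2.6667)·(-2.6667) + (2.3333)·(2.3333) + (-2.6667)·(-2.6667)) / 5 = 31.3333/5 = 6.2667
  S = [[6.7, -2],
 [-2, 6.2667]].

Step 3 — invert S. det(S) = 6.7·6.2667 - (-2)² = 37.9867.
  S^{-1} = (1/det) · [[d, -b], [-b, a]] = [[0.165, 0.0527],
 [0.0527, 0.1764]].

Step 4 — quadratic form (x̄ - mu_0)^T · S^{-1} · (x̄ - mu_0):
  S^{-1} · (x̄ - mu_0) = (0.2896, -0.2799),
  (x̄ - mu_0)^T · [...] = (2.5)·(0.2896) + (-2.3333)·(-0.2799) = 1.3771.

Step 5 — scale by n: T² = 6 · 1.3771 = 8.2625.

T² ≈ 8.2625


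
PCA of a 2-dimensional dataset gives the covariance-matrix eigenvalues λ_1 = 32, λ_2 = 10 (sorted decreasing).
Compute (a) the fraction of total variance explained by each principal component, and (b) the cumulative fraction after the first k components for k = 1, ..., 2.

Step 1 — total variance = trace(Sigma) = Σ λ_i = 32 + 10 = 42.

Step 2 — fraction explained by component i = λ_i / Σ λ:
  PC1: 32/42 = 0.7619
  PC2: 10/42 = 0.2381

Step 3 — cumulative fraction after k components = (λ_1 + ... + λ_k) / Σ λ:
  k = 1: 32/42 = 0.7619
  k = 2: (32 + 10)/42 = 42/42 = 1

Summary (fraction, with percent):

explained: PC1 0.7619 (76.19%), PC2 0.2381 (23.81%);  cumulative: 0.7619, 1


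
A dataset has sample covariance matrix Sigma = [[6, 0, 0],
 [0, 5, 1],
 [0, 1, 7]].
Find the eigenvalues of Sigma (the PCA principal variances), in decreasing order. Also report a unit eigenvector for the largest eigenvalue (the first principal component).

Step 1 — characteristic polynomial p(λ) = det(λI - Sigma) = λ³ - tr·λ² + c_1·λ - det, where tr = trace, c_1 = sum of the principal 2×2 minors, det = det(Sigma):
  tr = 6 + 5 + 7 = 18,
  c_1 = (6·5 - (0)²) + (6·7 - (0)²) + (5·7 - (1)²) = 30 + 42 + 34 = 106,
  det = 6·(5·7 - (1)²) - (0)·((0)·7 - (1)·(0)) + (0)·((0)·(1) - 5·(0)) = 6·(34) - (0)·(0) + (0)·(0) = 204.
  So p(λ) = λ³ - 18λ² + 106λ - 204.
Step 2 — look for an integer root (rational root theorem: any rational root is an integer divisor of 204). Testing λ = 6:
  p(6) = 216 - 648 + 636 - 204 = 0  ✓
  Dividing out (λ - 6): p(λ) = (λ - 6)(λ² - 12λ + 34).
Step 3 — remaining eigenvalues from the quadratic λ² - 12λ + 34 = 0:
  Δ = 12² - 4·34 = 144 - 136 = 8,  λ = (12 ± √8)/2 = (12 ± 2.8284)/2 ≈ 7.4142 or 4.5858.
  Sorted: λ_1 = 7.4142,  λ_2 = 6,  λ_3 = 4.5858  (check: sum = 18 = tr ✓).

Step 4 — unit eigenvector for λ_1 ≈ 7.4142: v spans the null space of (Sigma - λ_1 I), whose rows are
  r_1 = (-1.4142, 0, 0),  r_2 = (0, -2.4142, 1),  r_3 = (0, 1, -0.4142).
  v is orthogonal to every row, so take v ∝ r_1 × r_2 = ((0)·(1) - (0)·(-2.4142), (0)·(0) - (-1.4142)·(1), (-1.4142)·(-2.4142) - (0)·(0)) ≈ (0, 1.4142, 3.4142).
  Let u = (0, 1.4142, 3.4142).
  ||u|| = √((0)² + (1.4142)² + (3.4142)²) = √(13.6569) ≈ 3.6955,  v_1 = u/||u|| ≈ (0, 0.3827, 0.9239) (||v_1|| = 1).

λ_1 = 7.4142,  λ_2 = 6,  λ_3 = 4.5858;  v_1 ≈ (0, 0.3827, 0.9239)
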